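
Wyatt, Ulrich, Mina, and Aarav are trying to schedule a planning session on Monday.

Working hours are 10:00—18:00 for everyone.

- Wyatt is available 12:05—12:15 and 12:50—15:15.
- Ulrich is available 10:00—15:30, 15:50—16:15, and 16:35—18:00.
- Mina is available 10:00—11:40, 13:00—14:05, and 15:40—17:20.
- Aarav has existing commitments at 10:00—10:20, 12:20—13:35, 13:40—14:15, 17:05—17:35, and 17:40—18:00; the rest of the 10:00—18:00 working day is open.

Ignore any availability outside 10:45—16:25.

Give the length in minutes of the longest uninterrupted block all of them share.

5 minutes

Aarav free within 10:00–18:00: 10:20–12:20, 13:35–13:40, 14:15–17:05, 17:35–17:40.
Wyatt ∩ Ulrich: 12:05–12:15, 12:50–15:15.
Wyatt ∩ Ulrich ∩ Mina: 13:00–14:05.
Wyatt ∩ Ulrich ∩ Mina ∩ Aarav: 13:35–13:40.
Restricted to 10:45–16:25: 13:35–13:40.
Single common window of 5 minutes.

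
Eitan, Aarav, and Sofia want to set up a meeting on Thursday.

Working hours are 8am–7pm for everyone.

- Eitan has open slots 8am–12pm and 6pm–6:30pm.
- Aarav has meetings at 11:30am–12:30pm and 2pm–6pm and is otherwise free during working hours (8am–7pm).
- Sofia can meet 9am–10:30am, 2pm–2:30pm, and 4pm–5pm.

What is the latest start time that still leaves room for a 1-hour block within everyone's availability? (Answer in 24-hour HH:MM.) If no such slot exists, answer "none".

09:30

Aarav free within 08:00–19:00: 08:00–11:30, 12:30–14:00, 18:00–19:00.
Eitan ∩ Aarav: 08:00–11:30, 18:00–18:30.
Eitan ∩ Aarav ∩ Sofia: 09:00–10:30.
Windows ≥ 60 min: 09:00–10:30.
Latest start in the last window 09:00–10:30 is 10:30 − 60 min = 09:30.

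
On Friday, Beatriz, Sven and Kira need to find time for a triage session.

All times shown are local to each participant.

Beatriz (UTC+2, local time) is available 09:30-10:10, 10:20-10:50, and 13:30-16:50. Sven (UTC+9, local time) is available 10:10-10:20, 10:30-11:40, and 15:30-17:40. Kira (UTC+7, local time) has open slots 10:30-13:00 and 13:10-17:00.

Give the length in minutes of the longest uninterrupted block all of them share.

Beatriz → UTC: 07:30–08:10, 08:20–08:50, 11:30–14:50.
Sven → UTC: 01:10–01:20, 01:30–02:40, 06:30–08:40.
Kira → UTC: 03:30–06:00, 06:10–10:00.
Beatriz ∩ Sven: 07:30–08:10, 08:20–08:40.
Beatriz ∩ Sven ∩ Kira: 07:30–08:10, 08:20–08:40.
Common window lengths: 40, 20 min; longest is 40.

40 minutes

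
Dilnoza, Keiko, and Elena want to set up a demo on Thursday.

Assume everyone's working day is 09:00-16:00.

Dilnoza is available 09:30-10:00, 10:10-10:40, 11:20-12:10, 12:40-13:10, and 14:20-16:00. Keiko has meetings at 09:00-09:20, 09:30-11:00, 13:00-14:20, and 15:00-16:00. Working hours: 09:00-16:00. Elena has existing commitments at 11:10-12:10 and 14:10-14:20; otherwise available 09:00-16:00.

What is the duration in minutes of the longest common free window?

40 minutes

Keiko free within 09:00–16:00: 09:20–09:30, 11:00–13:00, 14:20–15:00.
Elena free within 09:00–16:00: 09:00–11:10, 12:10–14:10, 14:20–16:00.
Dilnoza ∩ Keiko: 11:20–12:10, 12:40–13:00, 14:20–15:00.
Dilnoza ∩ Keiko ∩ Elena: 12:40–13:00, 14:20–15:00.
Common window lengths: 20, 40 min; longest is 40.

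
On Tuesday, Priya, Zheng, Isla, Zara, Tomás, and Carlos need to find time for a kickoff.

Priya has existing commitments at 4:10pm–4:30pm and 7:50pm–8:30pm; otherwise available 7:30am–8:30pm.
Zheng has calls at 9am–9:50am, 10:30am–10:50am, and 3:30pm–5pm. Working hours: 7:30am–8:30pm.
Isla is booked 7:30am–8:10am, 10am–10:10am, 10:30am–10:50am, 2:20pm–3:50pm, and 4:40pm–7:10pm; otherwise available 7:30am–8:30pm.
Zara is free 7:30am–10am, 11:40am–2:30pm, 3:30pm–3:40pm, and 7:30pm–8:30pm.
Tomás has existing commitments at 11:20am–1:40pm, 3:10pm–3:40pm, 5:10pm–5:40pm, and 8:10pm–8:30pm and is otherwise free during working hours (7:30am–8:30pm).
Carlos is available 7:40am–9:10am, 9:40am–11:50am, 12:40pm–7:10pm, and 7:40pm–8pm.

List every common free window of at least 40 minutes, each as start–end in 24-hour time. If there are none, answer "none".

Priya free within 07:30–20:30: 07:30–16:10, 16:30–19:50.
Zheng free within 07:30–20:30: 07:30–09:00, 09:50–10:30, 10:50–15:30, 17:00–20:30.
Isla free within 07:30–20:30: 08:10–10:00, 10:10–10:30, 10:50–14:20, 15:50–16:40, 19:10–20:30.
Tomás free within 07:30–20:30: 07:30–11:20, 13:40–15:10, 15:40–17:10, 17:40–20:10.
Priya ∩ Zheng: 07:30–09:00, 09:50–10:30, 10:50–15:30, 17:00–19:50.
Priya ∩ Zheng ∩ Isla: 08:10–09:00, 09:50–10:00, 10:10–10:30, 10:50–14:20, 19:10–19:50.
Priya ∩ Zheng ∩ Isla ∩ Zara: 08:10–09:00, 09:50–10:00, 11:40–14:20, 19:30–19:50.
Priya ∩ Zheng ∩ Isla ∩ Zara ∩ Tomás: 08:10–09:00, 09:50–10:00, 13:40–14:20, 19:30–19:50.
Priya ∩ Zheng ∩ Isla ∩ Zara ∩ Tomás ∩ Carlos: 08:10–09:00, 09:50–10:00, 13:40–14:20, 19:40–19:50.
Windows ≥ 40 min: 08:10–09:00, 13:40–14:20.

08:10–09:00, 13:40–14:20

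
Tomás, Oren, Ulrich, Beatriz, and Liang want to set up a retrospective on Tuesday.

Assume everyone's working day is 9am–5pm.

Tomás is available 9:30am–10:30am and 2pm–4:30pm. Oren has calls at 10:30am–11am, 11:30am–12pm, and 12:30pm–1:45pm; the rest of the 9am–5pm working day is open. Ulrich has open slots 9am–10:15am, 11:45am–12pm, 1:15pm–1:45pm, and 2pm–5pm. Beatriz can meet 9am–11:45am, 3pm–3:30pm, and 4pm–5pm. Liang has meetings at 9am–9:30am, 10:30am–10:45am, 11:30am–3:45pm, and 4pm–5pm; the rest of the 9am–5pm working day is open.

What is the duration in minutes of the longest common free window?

Oren free within 09:00–17:00: 09:00–10:30, 11:00–11:30, 12:00–12:30, 13:45–17:00.
Liang free within 09:00–17:00: 09:30–10:30, 10:45–11:30, 15:45–16:00.
Tomás ∩ Oren: 09:30–10:30, 14:00–16:30.
Tomás ∩ Oren ∩ Ulrich: 09:30–10:15, 14:00–16:30.
Tomás ∩ Oren ∩ Ulrich ∩ Beatriz: 09:30–10:15, 15:00–15:30, 16:00–16:30.
Tomás ∩ Oren ∩ Ulrich ∩ Beatriz ∩ Liang: 09:30–10:15.
Single common window of 45 minutes.

45 minutes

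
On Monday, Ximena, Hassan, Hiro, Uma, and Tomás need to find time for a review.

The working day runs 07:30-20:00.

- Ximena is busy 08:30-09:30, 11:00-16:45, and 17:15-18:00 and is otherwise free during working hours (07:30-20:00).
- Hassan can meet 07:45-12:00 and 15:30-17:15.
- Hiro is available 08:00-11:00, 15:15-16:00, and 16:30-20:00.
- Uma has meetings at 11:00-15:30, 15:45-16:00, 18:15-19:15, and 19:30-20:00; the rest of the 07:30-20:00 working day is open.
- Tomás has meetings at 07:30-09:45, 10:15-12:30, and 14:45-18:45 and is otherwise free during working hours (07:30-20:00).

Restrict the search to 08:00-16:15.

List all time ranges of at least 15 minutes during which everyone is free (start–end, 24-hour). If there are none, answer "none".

Ximena free within 07:30–20:00: 07:30–08:30, 09:30–11:00, 16:45–17:15, 18:00–20:00.
Uma free within 07:30–20:00: 07:30–11:00, 15:30–15:45, 16:00–18:15, 19:15–19:30.
Tomás free within 07:30–20:00: 09:45–10:15, 12:30–14:45, 18:45–20:00.
Ximena ∩ Hassan: 07:45–08:30, 09:30–11:00, 16:45–17:15.
Ximena ∩ Hassan ∩ Hiro: 08:00–08:30, 09:30–11:00, 16:45–17:15.
Ximena ∩ Hassan ∩ Hiro ∩ Uma: 08:00–08:30, 09:30–11:00, 16:45–17:15.
Ximena ∩ Hassan ∩ Hiro ∩ Uma ∩ Tomás: 09:45–10:15.
Restricted to 08:00–16:15: 09:45–10:15.
Windows ≥ 15 min: 09:45–10:15.

09:45–10:15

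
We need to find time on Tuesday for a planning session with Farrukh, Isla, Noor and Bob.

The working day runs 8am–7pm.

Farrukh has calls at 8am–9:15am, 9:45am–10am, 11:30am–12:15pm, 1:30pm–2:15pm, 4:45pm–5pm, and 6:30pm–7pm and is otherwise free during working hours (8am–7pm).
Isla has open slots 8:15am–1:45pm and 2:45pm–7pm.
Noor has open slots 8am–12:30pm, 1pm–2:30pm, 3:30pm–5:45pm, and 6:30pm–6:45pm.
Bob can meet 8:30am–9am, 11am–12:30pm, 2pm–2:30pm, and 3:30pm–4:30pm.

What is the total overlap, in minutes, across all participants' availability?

Farrukh free within 08:00–19:00: 09:15–09:45, 10:00–11:30, 12:15–13:30, 14:15–16:45, 17:00–18:30.
Farrukh ∩ Isla: 09:15–09:45, 10:00–11:30, 12:15–13:30, 14:45–16:45, 17:00–18:30.
Farrukh ∩ Isla ∩ Noor: 09:15–09:45, 10:00–11:30, 12:15–12:30, 13:00–13:30, 15:30–16:45, 17:00–17:45.
Farrukh ∩ Isla ∩ Noor ∩ Bob: 11:00–11:30, 12:15–12:30, 15:30–16:30.
Total common minutes: 30 + 15 + 60 = 105.

105 minutes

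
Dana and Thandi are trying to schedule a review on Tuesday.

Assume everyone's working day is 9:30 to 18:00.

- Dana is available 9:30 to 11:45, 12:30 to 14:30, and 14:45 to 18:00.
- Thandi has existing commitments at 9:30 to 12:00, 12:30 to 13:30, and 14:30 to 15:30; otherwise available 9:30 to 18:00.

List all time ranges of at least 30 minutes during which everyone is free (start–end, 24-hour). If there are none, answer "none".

13:30–14:30, 15:30–18:00

Thandi free within 09:30–18:00: 12:00–12:30, 13:30–14:30, 15:30–18:00.
Dana ∩ Thandi: 13:30–14:30, 15:30–18:00.
Windows ≥ 30 min: 13:30–14:30, 15:30–18:00.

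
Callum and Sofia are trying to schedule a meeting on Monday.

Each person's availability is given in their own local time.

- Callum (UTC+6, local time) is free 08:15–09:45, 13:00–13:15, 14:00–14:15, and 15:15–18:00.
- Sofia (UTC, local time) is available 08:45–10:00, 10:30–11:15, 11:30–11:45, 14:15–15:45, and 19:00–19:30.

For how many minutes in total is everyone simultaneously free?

105 minutes

Callum → UTC: 02:15–03:45, 07:00–07:15, 08:00–08:15, 09:15–12:00.
Sofia → UTC: 08:45–10:00, 10:30–11:15, 11:30–11:45, 14:15–15:45, 19:00–19:30.
Callum ∩ Sofia: 09:15–10:00, 10:30–11:15, 11:30–11:45.
Total common minutes: 45 + 45 + 15 = 105.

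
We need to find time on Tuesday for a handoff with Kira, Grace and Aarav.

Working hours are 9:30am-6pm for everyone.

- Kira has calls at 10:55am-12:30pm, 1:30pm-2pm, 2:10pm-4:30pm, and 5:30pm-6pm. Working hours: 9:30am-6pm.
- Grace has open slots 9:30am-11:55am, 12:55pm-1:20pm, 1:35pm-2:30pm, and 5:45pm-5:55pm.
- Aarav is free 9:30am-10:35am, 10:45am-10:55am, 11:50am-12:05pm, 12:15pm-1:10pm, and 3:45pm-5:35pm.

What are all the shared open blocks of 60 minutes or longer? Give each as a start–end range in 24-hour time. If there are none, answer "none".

Kira free within 09:30–18:00: 09:30–10:55, 12:30–13:30, 14:00–14:10, 16:30–17:30.
Kira ∩ Grace: 09:30–10:55, 12:55–13:20, 14:00–14:10.
Kira ∩ Grace ∩ Aarav: 09:30–10:35, 10:45–10:55, 12:55–13:10.
Windows ≥ 60 min: 09:30–10:35.

09:30–10:35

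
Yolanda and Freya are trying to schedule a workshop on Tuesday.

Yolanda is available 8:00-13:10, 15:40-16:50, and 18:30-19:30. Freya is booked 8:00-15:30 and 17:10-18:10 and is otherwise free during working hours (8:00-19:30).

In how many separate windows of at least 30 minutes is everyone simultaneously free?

Freya free within 08:00–19:30: 15:30–17:10, 18:10–19:30.
Yolanda ∩ Freya: 15:40–16:50, 18:30–19:30.
Windows ≥ 30 min: 15:40–16:50, 18:30–19:30.
That's 2 windows.

2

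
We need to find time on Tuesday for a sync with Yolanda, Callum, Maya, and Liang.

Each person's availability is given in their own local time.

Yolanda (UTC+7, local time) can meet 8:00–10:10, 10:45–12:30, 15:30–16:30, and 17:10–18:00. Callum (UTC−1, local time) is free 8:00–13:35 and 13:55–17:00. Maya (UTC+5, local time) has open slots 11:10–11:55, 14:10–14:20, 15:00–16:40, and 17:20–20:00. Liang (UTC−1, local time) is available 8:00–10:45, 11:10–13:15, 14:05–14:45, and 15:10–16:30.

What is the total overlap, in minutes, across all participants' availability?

60 minutes

Yolanda → UTC: 01:00–03:10, 03:45–05:30, 08:30–09:30, 10:10–11:00.
Callum → UTC: 09:00–14:35, 14:55–18:00.
Maya → UTC: 06:10–06:55, 09:10–09:20, 10:00–11:40, 12:20–15:00.
Liang → UTC: 09:00–11:45, 12:10–14:15, 15:05–15:45, 16:10–17:30.
Yolanda ∩ Callum: 09:00–09:30, 10:10–11:00.
Yolanda ∩ Callum ∩ Maya: 09:10–09:20, 10:10–11:00.
Yolanda ∩ Callum ∩ Maya ∩ Liang: 09:10–09:20, 10:10–11:00.
Total common minutes: 10 + 50 = 60.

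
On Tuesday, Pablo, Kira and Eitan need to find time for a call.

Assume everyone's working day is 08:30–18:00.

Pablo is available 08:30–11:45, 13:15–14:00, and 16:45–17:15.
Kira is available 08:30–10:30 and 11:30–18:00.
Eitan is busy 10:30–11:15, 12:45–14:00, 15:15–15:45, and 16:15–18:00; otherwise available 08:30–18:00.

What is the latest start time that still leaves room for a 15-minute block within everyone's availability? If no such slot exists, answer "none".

11:30

Eitan free within 08:30–18:00: 08:30–10:30, 11:15–12:45, 14:00–15:15, 15:45–16:15.
Pablo ∩ Kira: 08:30–10:30, 11:30–11:45, 13:15–14:00, 16:45–17:15.
Pablo ∩ Kira ∩ Eitan: 08:30–10:30, 11:30–11:45.
Windows ≥ 15 min: 08:30–10:30, 11:30–11:45.
Latest start in the last window 11:30–11:45 is 11:45 − 15 min = 11:30.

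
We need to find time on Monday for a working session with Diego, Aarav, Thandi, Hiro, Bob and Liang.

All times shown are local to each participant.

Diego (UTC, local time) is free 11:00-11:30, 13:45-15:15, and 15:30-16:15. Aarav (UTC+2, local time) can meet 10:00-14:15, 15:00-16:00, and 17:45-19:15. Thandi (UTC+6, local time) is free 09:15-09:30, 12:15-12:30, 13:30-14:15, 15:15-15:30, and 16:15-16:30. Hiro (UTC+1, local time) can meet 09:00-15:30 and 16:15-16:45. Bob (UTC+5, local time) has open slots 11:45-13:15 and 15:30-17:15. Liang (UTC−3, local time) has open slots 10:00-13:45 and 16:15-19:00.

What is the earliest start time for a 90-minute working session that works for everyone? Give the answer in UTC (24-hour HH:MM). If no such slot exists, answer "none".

Diego → UTC: 11:00–11:30, 13:45–15:15, 15:30–16:15.
Aarav → UTC: 08:00–12:15, 13:00–14:00, 15:45–17:15.
Thandi → UTC: 03:15–03:30, 06:15–06:30, 07:30–08:15, 09:15–09:30, 10:15–10:30.
Hiro → UTC: 08:00–14:30, 15:15–15:45.
Bob → UTC: 06:45–08:15, 10:30–12:15.
Liang → UTC: 13:00–16:45, 19:15–22:00.
Diego ∩ Aarav: 11:00–11:30, 13:45–14:00, 15:45–16:15.
Diego ∩ Aarav ∩ Thandi: (none).
Diego ∩ Aarav ∩ Thandi ∩ Hiro: (none).
Diego ∩ Aarav ∩ Thandi ∩ Hiro ∩ Bob: (none).
Diego ∩ Aarav ∩ Thandi ∩ Hiro ∩ Bob ∩ Liang: (none).
Windows ≥ 90 min: (none).

none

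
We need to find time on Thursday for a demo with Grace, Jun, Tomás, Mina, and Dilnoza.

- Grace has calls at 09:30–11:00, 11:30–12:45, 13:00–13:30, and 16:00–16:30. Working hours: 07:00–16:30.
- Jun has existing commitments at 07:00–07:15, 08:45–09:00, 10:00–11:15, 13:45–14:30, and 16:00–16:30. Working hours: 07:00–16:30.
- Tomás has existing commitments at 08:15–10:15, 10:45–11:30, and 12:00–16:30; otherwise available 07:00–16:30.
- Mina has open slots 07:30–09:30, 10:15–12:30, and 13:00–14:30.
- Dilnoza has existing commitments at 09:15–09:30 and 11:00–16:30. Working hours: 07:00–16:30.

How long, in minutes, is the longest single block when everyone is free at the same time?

Grace free within 07:00–16:30: 07:00–09:30, 11:00–11:30, 12:45–13:00, 13:30–16:00.
Jun free within 07:00–16:30: 07:15–08:45, 09:00–10:00, 11:15–13:45, 14:30–16:00.
Tomás free within 07:00–16:30: 07:00–08:15, 10:15–10:45, 11:30–12:00.
Dilnoza free within 07:00–16:30: 07:00–09:15, 09:30–11:00.
Grace ∩ Jun: 07:15–08:45, 09:00–09:30, 11:15–11:30, 12:45–13:00, 13:30–13:45, 14:30–16:00.
Grace ∩ Jun ∩ Tomás: 07:15–08:15.
Grace ∩ Jun ∩ Tomás ∩ Mina: 07:30–08:15.
Grace ∩ Jun ∩ Tomás ∩ Mina ∩ Dilnoza: 07:30–08:15.
Single common window of 45 minutes.

45 minutes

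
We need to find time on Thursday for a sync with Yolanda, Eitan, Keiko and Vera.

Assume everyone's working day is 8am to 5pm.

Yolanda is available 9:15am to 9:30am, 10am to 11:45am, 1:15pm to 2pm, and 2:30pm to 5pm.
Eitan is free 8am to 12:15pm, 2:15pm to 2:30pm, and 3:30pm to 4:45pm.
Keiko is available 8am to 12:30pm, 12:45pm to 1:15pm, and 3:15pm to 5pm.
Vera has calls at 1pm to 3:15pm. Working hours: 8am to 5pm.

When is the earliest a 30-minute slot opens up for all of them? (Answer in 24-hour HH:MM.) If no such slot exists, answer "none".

10:00

Vera free within 08:00–17:00: 08:00–13:00, 15:15–17:00.
Yolanda ∩ Eitan: 09:15–09:30, 10:00–11:45, 15:30–16:45.
Yolanda ∩ Eitan ∩ Keiko: 09:15–09:30, 10:00–11:45, 15:30–16:45.
Yolanda ∩ Eitan ∩ Keiko ∩ Vera: 09:15–09:30, 10:00–11:45, 15:30–16:45.
Windows ≥ 30 min: 10:00–11:45, 15:30–16:45.
Earliest such window starts at 10:00.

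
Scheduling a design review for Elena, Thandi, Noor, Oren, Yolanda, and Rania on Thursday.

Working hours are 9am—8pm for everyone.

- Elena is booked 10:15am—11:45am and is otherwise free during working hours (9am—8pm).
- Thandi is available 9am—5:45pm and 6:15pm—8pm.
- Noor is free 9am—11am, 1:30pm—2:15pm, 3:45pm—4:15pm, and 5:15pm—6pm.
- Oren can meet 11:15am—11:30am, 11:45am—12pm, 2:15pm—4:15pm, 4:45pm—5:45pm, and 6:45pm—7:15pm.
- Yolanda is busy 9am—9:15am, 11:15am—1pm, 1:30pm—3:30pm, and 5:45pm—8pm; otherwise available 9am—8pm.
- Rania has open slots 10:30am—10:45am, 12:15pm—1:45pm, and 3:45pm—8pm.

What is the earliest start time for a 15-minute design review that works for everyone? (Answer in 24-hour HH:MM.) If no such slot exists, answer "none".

15:45

Elena free within 09:00–20:00: 09:00–10:15, 11:45–20:00.
Yolanda free within 09:00–20:00: 09:15–11:15, 13:00–13:30, 15:30–17:45.
Elena ∩ Thandi: 09:00–10:15, 11:45–17:45, 18:15–20:00.
Elena ∩ Thandi ∩ Noor: 09:00–10:15, 13:30–14:15, 15:45–16:15, 17:15–17:45.
Elena ∩ Thandi ∩ Noor ∩ Oren: 15:45–16:15, 17:15–17:45.
Elena ∩ Thandi ∩ Noor ∩ Oren ∩ Yolanda: 15:45–16:15, 17:15–17:45.
Elena ∩ Thandi ∩ Noor ∩ Oren ∩ Yolanda ∩ Rania: 15:45–16:15, 17:15–17:45.
Windows ≥ 15 min: 15:45–16:15, 17:15–17:45.
Earliest such window starts at 15:45.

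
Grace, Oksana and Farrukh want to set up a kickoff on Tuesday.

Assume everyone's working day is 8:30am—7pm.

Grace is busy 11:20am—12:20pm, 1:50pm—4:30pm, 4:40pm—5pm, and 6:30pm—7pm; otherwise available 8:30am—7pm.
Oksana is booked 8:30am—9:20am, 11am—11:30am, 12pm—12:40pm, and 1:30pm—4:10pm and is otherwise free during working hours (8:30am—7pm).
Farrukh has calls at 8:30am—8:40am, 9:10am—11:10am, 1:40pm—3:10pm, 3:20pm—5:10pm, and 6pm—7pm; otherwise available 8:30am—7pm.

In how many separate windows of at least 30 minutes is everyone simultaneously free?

2

Grace free within 08:30–19:00: 08:30–11:20, 12:20–13:50, 16:30–16:40, 17:00–18:30.
Oksana free within 08:30–19:00: 09:20–11:00, 11:30–12:00, 12:40–13:30, 16:10–19:00.
Farrukh free within 08:30–19:00: 08:40–09:10, 11:10–13:40, 15:10–15:20, 17:10–18:00.
Grace ∩ Oksana: 09:20–11:00, 12:40–13:30, 16:30–16:40, 17:00–18:30.
Grace ∩ Oksana ∩ Farrukh: 12:40–13:30, 17:10–18:00.
Windows ≥ 30 min: 12:40–13:30, 17:10–18:00.
That's 2 windows.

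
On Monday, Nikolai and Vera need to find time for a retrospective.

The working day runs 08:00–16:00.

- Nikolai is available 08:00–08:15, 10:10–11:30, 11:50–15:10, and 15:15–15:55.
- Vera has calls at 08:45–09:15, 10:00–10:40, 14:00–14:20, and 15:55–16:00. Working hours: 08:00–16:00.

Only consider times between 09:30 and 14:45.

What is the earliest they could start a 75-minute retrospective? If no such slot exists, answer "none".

Vera free within 08:00–16:00: 08:00–08:45, 09:15–10:00, 10:40–14:00, 14:20–15:55.
Nikolai ∩ Vera: 08:00–08:15, 10:40–11:30, 11:50–14:00, 14:20–15:10, 15:15–15:55.
Restricted to 09:30–14:45: 10:40–11:30, 11:50–14:00, 14:20–14:45.
Windows ≥ 75 min: 11:50–14:00.
Earliest such window starts at 11:50.

11:50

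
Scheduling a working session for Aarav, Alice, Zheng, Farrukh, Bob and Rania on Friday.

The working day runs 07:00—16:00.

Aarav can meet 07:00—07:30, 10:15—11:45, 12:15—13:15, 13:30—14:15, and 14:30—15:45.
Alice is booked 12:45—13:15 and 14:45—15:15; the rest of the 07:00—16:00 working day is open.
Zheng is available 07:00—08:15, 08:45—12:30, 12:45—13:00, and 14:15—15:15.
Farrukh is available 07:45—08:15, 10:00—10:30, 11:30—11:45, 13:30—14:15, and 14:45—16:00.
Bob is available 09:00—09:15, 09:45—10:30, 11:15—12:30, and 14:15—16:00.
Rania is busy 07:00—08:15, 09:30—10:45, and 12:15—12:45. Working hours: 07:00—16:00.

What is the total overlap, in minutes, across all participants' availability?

Alice free within 07:00–16:00: 07:00–12:45, 13:15–14:45, 15:15–16:00.
Rania free within 07:00–16:00: 08:15–09:30, 10:45–12:15, 12:45–16:00.
Aarav ∩ Alice: 07:00–07:30, 10:15–11:45, 12:15–12:45, 13:30–14:15, 14:30–14:45, 15:15–15:45.
Aarav ∩ Alice ∩ Zheng: 07:00–07:30, 10:15–11:45, 12:15–12:30, 14:30–14:45.
Aarav ∩ Alice ∩ Zheng ∩ Farrukh: 10:15–10:30, 11:30–11:45.
Aarav ∩ Alice ∩ Zheng ∩ Farrukh ∩ Bob: 10:15–10:30, 11:30–11:45.
Aarav ∩ Alice ∩ Zheng ∩ Farrukh ∩ Bob ∩ Rania: 11:30–11:45.
Total common minutes: 15.

15 minutes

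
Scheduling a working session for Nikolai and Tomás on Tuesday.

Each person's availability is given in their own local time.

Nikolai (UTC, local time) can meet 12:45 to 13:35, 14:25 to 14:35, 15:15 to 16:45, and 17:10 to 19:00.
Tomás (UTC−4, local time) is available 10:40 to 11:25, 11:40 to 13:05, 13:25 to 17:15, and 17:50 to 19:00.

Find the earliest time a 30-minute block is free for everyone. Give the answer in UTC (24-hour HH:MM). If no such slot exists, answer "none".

Nikolai → UTC: 12:45–13:35, 14:25–14:35, 15:15–16:45, 17:10–19:00.
Tomás → UTC: 14:40–15:25, 15:40–17:05, 17:25–21:15, 21:50–23:00.
Nikolai ∩ Tomás: 15:15–15:25, 15:40–16:45, 17:25–19:00.
Windows ≥ 30 min: 15:40–16:45, 17:25–19:00.
Earliest such window starts at 15:40.

15:40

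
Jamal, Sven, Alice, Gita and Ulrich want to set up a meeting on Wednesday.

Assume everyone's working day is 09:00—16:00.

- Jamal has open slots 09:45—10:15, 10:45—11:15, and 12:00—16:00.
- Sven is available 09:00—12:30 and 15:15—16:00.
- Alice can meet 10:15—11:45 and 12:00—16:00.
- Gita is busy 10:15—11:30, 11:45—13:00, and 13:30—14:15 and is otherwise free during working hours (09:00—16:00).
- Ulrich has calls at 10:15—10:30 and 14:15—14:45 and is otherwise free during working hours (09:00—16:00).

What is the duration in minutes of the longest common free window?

Gita free within 09:00–16:00: 09:00–10:15, 11:30–11:45, 13:00–13:30, 14:15–16:00.
Ulrich free within 09:00–16:00: 09:00–10:15, 10:30–14:15, 14:45–16:00.
Jamal ∩ Sven: 09:45–10:15, 10:45–11:15, 12:00–12:30, 15:15–16:00.
Jamal ∩ Sven ∩ Alice: 10:45–11:15, 12:00–12:30, 15:15–16:00.
Jamal ∩ Sven ∩ Alice ∩ Gita: 15:15–16:00.
Jamal ∩ Sven ∩ Alice ∩ Gita ∩ Ulrich: 15:15–16:00.
Single common window of 45 minutes.

45 minutes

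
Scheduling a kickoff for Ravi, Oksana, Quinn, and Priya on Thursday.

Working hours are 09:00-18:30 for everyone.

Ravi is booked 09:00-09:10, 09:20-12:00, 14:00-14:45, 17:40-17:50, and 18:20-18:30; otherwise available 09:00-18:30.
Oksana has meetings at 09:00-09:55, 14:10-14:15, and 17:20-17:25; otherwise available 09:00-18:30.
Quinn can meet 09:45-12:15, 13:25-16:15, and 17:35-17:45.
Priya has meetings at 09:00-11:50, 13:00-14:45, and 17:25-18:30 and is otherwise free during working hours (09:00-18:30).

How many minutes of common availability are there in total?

Ravi free within 09:00–18:30: 09:10–09:20, 12:00–14:00, 14:45–17:40, 17:50–18:20.
Oksana free within 09:00–18:30: 09:55–14:10, 14:15–17:20, 17:25–18:30.
Priya free within 09:00–18:30: 11:50–13:00, 14:45–17:25.
Ravi ∩ Oksana: 12:00–14:00, 14:45–17:20, 17:25–17:40, 17:50–18:20.
Ravi ∩ Oksana ∩ Quinn: 12:00–12:15, 13:25–14:00, 14:45–16:15, 17:35–17:40.
Ravi ∩ Oksana ∩ Quinn ∩ Priya: 12:00–12:15, 14:45–16:15.
Total common minutes: 15 + 90 = 105.

105 minutes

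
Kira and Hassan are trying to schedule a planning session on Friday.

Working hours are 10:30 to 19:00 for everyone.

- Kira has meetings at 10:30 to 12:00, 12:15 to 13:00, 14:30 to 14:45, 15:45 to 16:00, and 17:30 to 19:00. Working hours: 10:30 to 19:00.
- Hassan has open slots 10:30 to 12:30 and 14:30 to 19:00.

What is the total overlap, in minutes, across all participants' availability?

165 minutes

Kira free within 10:30–19:00: 12:00–12:15, 13:00–14:30, 14:45–15:45, 16:00–17:30.
Kira ∩ Hassan: 12:00–12:15, 14:45–15:45, 16:00–17:30.
Total common minutes: 15 + 60 + 90 = 165.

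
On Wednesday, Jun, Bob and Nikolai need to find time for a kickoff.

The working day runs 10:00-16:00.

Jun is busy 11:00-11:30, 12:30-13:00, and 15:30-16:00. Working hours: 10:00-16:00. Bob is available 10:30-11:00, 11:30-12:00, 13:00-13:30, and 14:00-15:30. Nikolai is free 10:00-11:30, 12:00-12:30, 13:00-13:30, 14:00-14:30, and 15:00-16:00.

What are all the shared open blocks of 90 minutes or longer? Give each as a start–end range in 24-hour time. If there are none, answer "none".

Jun free within 10:00–16:00: 10:00–11:00, 11:30–12:30, 13:00–15:30.
Jun ∩ Bob: 10:30–11:00, 11:30–12:00, 13:00–13:30, 14:00–15:30.
Jun ∩ Bob ∩ Nikolai: 10:30–11:00, 13:00–13:30, 14:00–14:30, 15:00–15:30.
Windows ≥ 90 min: (none).

none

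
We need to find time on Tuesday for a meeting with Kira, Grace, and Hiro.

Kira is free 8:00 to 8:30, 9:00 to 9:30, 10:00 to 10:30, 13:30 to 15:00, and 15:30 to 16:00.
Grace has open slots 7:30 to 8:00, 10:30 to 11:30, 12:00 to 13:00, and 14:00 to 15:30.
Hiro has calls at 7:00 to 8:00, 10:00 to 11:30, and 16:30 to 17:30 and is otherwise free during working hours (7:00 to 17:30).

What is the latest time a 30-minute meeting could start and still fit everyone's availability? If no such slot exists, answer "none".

14:30

Hiro free within 07:00–17:30: 08:00–10:00, 11:30–16:30.
Kira ∩ Grace: 14:00–15:00.
Kira ∩ Grace ∩ Hiro: 14:00–15:00.
Windows ≥ 30 min: 14:00–15:00.
Latest start in the last window 14:00–15:00 is 15:00 − 30 min = 14:30.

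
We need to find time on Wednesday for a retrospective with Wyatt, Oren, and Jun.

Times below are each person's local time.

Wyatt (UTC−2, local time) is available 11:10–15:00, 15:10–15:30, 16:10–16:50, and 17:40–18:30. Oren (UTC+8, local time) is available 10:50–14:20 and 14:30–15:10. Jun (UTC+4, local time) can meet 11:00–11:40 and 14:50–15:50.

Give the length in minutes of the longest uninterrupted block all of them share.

0 minutes

Wyatt → UTC: 13:10–17:00, 17:10–17:30, 18:10–18:50, 19:40–20:30.
Oren → UTC: 02:50–06:20, 06:30–07:10.
Jun → UTC: 07:00–07:40, 10:50–11:50.
Wyatt ∩ Oren: (none).
Wyatt ∩ Oren ∩ Jun: (none).
No common window.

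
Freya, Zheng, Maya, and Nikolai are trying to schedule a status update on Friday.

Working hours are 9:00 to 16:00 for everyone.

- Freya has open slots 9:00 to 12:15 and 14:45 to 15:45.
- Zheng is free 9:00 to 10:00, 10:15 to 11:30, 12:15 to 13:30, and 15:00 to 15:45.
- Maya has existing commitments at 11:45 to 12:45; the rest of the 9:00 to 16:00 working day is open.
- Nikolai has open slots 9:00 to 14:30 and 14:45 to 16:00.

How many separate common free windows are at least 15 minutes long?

3

Maya free within 09:00–16:00: 09:00–11:45, 12:45–16:00.
Freya ∩ Zheng: 09:00–10:00, 10:15–11:30, 15:00–15:45.
Freya ∩ Zheng ∩ Maya: 09:00–10:00, 10:15–11:30, 15:00–15:45.
Freya ∩ Zheng ∩ Maya ∩ Nikolai: 09:00–10:00, 10:15–11:30, 15:00–15:45.
Windows ≥ 15 min: 09:00–10:00, 10:15–11:30, 15:00–15:45.
That's 3 windows.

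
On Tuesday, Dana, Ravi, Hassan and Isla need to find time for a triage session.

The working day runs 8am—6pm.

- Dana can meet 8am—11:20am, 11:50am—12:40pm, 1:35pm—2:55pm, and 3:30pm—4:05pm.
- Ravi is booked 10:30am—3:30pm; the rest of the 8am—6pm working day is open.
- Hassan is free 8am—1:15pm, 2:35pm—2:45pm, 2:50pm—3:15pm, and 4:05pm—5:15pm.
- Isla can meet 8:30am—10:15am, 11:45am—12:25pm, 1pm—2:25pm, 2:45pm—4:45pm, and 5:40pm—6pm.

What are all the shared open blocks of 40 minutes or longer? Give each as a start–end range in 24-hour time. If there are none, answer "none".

Ravi free within 08:00–18:00: 08:00–10:30, 15:30–18:00.
Dana ∩ Ravi: 08:00–10:30, 15:30–16:05.
Dana ∩ Ravi ∩ Hassan: 08:00–10:30.
Dana ∩ Ravi ∩ Hassan ∩ Isla: 08:30–10:15.
Windows ≥ 40 min: 08:30–10:15.

08:30–10:15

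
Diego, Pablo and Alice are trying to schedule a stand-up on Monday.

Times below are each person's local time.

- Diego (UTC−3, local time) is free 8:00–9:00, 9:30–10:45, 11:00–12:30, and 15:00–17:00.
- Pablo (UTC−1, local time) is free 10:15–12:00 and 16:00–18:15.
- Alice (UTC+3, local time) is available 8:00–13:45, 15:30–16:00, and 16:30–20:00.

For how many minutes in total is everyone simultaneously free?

30 minutes

Diego → UTC: 11:00–12:00, 12:30–13:45, 14:00–15:30, 18:00–20:00.
Pablo → UTC: 11:15–13:00, 17:00–19:15.
Alice → UTC: 05:00–10:45, 12:30–13:00, 13:30–17:00.
Diego ∩ Pablo: 11:15–12:00, 12:30–13:00, 18:00–19:15.
Diego ∩ Pablo ∩ Alice: 12:30–13:00.
Total common minutes: 30.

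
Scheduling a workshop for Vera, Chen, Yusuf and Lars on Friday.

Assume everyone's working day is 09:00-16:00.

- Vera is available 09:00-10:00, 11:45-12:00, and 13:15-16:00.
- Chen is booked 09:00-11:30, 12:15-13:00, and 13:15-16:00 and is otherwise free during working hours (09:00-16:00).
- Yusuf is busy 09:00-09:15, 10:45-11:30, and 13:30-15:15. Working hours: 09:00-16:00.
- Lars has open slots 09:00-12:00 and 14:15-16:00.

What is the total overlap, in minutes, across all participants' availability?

15 minutes

Chen free within 09:00–16:00: 11:30–12:15, 13:00–13:15.
Yusuf free within 09:00–16:00: 09:15–10:45, 11:30–13:30, 15:15–16:00.
Vera ∩ Chen: 11:45–12:00.
Vera ∩ Chen ∩ Yusuf: 11:45–12:00.
Vera ∩ Chen ∩ Yusuf ∩ Lars: 11:45–12:00.
Total common minutes: 15.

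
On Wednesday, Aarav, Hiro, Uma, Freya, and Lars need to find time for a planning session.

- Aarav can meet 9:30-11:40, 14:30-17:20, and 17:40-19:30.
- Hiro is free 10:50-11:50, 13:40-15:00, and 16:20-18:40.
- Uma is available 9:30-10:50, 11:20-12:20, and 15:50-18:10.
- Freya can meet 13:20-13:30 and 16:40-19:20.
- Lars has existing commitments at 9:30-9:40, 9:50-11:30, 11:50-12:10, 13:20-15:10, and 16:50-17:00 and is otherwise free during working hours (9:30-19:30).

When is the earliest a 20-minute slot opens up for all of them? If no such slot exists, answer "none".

Lars free within 09:30–19:30: 09:40–09:50, 11:30–11:50, 12:10–13:20, 15:10–16:50, 17:00–19:30.
Aarav ∩ Hiro: 10:50–11:40, 14:30–15:00, 16:20–17:20, 17:40–18:40.
Aarav ∩ Hiro ∩ Uma: 11:20–11:40, 16:20–17:20, 17:40–18:10.
Aarav ∩ Hiro ∩ Uma ∩ Freya: 16:40–17:20, 17:40–18:10.
Aarav ∩ Hiro ∩ Uma ∩ Freya ∩ Lars: 16:40–16:50, 17:00–17:20, 17:40–18:10.
Windows ≥ 20 min: 17:00–17:20, 17:40–18:10.
Earliest such window starts at 17:00.

17:00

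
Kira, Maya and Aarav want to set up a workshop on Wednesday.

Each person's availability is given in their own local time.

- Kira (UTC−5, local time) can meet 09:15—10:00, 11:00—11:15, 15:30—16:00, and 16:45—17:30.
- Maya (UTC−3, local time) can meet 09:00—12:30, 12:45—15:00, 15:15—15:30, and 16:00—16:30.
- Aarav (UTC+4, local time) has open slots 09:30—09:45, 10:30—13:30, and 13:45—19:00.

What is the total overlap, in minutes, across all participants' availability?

45 minutes

Kira → UTC: 14:15–15:00, 16:00–16:15, 20:30–21:00, 21:45–22:30.
Maya → UTC: 12:00–15:30, 15:45–18:00, 18:15–18:30, 19:00–19:30.
Aarav → UTC: 05:30–05:45, 06:30–09:30, 09:45–15:00.
Kira ∩ Maya: 14:15–15:00, 16:00–16:15.
Kira ∩ Maya ∩ Aarav: 14:15–15:00.
Total common minutes: 45.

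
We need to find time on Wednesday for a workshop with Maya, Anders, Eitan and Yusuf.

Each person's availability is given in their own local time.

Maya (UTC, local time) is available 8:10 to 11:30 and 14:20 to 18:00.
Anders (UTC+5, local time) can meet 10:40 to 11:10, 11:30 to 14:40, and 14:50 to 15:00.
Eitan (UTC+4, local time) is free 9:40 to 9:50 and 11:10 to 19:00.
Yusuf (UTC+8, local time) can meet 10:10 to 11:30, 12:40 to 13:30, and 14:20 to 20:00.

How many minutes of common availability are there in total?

Maya → UTC: 08:10–11:30, 14:20–18:00.
Anders → UTC: 05:40–06:10, 06:30–09:40, 09:50–10:00.
Eitan → UTC: 05:40–05:50, 07:10–15:00.
Yusuf → UTC: 02:10–03:30, 04:40–05:30, 06:20–12:00.
Maya ∩ Anders: 08:10–09:40, 09:50–10:00.
Maya ∩ Anders ∩ Eitan: 08:10–09:40, 09:50–10:00.
Maya ∩ Anders ∩ Eitan ∩ Yusuf: 08:10–09:40, 09:50–10:00.
Total common minutes: 90 + 10 = 100.

100 minutes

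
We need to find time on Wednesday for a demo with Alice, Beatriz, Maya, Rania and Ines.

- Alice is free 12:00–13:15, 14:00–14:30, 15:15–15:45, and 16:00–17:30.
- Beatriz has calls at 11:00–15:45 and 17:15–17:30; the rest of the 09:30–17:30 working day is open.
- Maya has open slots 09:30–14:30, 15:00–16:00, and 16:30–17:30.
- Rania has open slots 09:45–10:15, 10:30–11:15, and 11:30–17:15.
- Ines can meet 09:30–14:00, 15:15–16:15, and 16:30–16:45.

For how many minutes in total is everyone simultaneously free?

15 minutes

Beatriz free within 09:30–17:30: 09:30–11:00, 15:45–17:15.
Alice ∩ Beatriz: 16:00–17:15.
Alice ∩ Beatriz ∩ Maya: 16:30–17:15.
Alice ∩ Beatriz ∩ Maya ∩ Rania: 16:30–17:15.
Alice ∩ Beatriz ∩ Maya ∩ Rania ∩ Ines: 16:30–16:45.
Total common minutes: 15.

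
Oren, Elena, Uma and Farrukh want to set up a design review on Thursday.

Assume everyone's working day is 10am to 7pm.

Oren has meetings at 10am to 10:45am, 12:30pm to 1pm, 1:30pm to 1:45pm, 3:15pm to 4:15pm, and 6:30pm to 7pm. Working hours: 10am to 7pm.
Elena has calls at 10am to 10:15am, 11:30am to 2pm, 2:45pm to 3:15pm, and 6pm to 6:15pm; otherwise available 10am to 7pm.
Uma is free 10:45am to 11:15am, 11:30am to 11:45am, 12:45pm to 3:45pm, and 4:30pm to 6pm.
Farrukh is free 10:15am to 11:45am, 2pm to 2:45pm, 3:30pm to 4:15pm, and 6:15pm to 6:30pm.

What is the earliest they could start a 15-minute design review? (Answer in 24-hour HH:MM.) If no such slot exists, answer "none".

10:45

Oren free within 10:00–19:00: 10:45–12:30, 13:00–13:30, 13:45–15:15, 16:15–18:30.
Elena free within 10:00–19:00: 10:15–11:30, 14:00–14:45, 15:15–18:00, 18:15–19:00.
Oren ∩ Elena: 10:45–11:30, 14:00–14:45, 16:15–18:00, 18:15–18:30.
Oren ∩ Elena ∩ Uma: 10:45–11:15, 14:00–14:45, 16:30–18:00.
Oren ∩ Elena ∩ Uma ∩ Farrukh: 10:45–11:15, 14:00–14:45.
Windows ≥ 15 min: 10:45–11:15, 14:00–14:45.
Earliest such window starts at 10:45.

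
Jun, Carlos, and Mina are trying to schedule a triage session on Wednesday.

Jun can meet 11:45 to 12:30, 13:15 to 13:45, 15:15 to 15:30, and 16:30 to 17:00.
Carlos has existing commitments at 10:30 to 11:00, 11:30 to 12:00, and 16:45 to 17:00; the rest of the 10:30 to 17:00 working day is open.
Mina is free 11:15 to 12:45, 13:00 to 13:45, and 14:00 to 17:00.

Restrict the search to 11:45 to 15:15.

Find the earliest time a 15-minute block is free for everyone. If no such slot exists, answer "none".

12:00

Carlos free within 10:30–17:00: 11:00–11:30, 12:00–16:45.
Jun ∩ Carlos: 12:00–12:30, 13:15–13:45, 15:15–15:30, 16:30–16:45.
Jun ∩ Carlos ∩ Mina: 12:00–12:30, 13:15–13:45, 15:15–15:30, 16:30–16:45.
Restricted to 11:45–15:15: 12:00–12:30, 13:15–13:45.
Windows ≥ 15 min: 12:00–12:30, 13:15–13:45.
Earliest such window starts at 12:00.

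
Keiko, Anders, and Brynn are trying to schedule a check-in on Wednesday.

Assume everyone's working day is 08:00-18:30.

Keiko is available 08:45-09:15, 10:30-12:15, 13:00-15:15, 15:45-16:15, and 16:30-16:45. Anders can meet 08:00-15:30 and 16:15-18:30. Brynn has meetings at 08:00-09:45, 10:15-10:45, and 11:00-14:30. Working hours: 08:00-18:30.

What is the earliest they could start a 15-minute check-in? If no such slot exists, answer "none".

Brynn free within 08:00–18:30: 09:45–10:15, 10:45–11:00, 14:30–18:30.
Keiko ∩ Anders: 08:45–09:15, 10:30–12:15, 13:00–15:15, 16:30–16:45.
Keiko ∩ Anders ∩ Brynn: 10:45–11:00, 14:30–15:15, 16:30–16:45.
Windows ≥ 15 min: 10:45–11:00, 14:30–15:15, 16:30–16:45.
Earliest such window starts at 10:45.

10:45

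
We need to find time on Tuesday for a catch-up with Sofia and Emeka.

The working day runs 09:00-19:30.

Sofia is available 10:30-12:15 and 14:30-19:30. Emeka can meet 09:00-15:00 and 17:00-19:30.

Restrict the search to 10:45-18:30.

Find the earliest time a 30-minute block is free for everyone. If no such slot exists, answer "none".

Sofia ∩ Emeka: 10:30–12:15, 14:30–15:00, 17:00–19:30.
Restricted to 10:45–18:30: 10:45–12:15, 14:30–15:00, 17:00–18:30.
Windows ≥ 30 min: 10:45–12:15, 14:30–15:00, 17:00–18:30.
Earliest such window starts at 10:45.

10:45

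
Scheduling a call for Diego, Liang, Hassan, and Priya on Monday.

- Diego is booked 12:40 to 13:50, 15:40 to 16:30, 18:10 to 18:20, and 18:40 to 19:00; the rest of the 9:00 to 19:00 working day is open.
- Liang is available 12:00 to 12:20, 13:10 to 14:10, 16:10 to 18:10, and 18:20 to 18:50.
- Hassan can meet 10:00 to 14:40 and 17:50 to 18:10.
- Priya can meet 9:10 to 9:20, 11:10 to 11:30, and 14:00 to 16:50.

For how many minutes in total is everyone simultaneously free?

Diego free within 09:00–19:00: 09:00–12:40, 13:50–15:40, 16:30–18:10, 18:20–18:40.
Diego ∩ Liang: 12:00–12:20, 13:50–14:10, 16:30–18:10, 18:20–18:40.
Diego ∩ Liang ∩ Hassan: 12:00–12:20, 13:50–14:10, 17:50–18:10.
Diego ∩ Liang ∩ Hassan ∩ Priya: 14:00–14:10.
Total common minutes: 10.

10 minutes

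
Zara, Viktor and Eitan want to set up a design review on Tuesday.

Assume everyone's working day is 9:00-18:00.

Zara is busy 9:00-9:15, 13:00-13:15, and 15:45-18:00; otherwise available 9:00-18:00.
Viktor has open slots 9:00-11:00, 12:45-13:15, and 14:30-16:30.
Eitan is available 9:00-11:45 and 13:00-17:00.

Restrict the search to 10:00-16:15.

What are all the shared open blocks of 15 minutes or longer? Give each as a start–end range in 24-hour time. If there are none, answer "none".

Zara free within 09:00–18:00: 09:15–13:00, 13:15–15:45.
Zara ∩ Viktor: 09:15–11:00, 12:45–13:00, 14:30–15:45.
Zara ∩ Viktor ∩ Eitan: 09:15–11:00, 14:30–15:45.
Restricted to 10:00–16:15: 10:00–11:00, 14:30–15:45.
Windows ≥ 15 min: 10:00–11:00, 14:30–15:45.

10:00–11:00, 14:30–15:45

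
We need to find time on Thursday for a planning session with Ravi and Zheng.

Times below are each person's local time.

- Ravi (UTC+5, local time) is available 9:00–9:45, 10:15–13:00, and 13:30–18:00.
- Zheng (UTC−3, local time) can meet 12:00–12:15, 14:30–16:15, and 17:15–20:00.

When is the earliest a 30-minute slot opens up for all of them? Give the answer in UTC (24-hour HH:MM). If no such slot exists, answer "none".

none

Ravi → UTC: 04:00–04:45, 05:15–08:00, 08:30–13:00.
Zheng → UTC: 15:00–15:15, 17:30–19:15, 20:15–23:00.
Ravi ∩ Zheng: (none).
Windows ≥ 30 min: (none).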